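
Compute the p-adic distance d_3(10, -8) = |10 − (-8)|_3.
d_3(10, -8) = 1/9

Step 1 — x − y = 10 − (-8) = 18. Step 2 — v_3(18) = 2 (factor: 18 = (3^2 · 2); the sign does not affect v_p). Step 3 — |x − y|_3 = 3^{-2} = 1/9.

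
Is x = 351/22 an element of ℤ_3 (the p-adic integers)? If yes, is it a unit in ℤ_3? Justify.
x ∈ ℤ_3 but not a unit; v_3(x) = 3 > 0

ℤ_3 = {x ∈ ℚ_3 : v_3(x) ≥ 0} and ℤ_3^× = {x ∈ ℤ_3 : v_3(x) = 0}. Here v_3(351/22) = v_3(num) − v_3(den) = 3; compare against these criteria.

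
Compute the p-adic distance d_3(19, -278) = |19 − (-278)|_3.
d_3(19, -278) = 1/27

Step 1 — x − y = 19 − (-278) = 297. Step 2 — v_3(297) = 3 (factor: 297 = (3^3 · 11); the sign does not affect v_p). Step 3 — |x − y|_3 = 3^{-3} = 1/27.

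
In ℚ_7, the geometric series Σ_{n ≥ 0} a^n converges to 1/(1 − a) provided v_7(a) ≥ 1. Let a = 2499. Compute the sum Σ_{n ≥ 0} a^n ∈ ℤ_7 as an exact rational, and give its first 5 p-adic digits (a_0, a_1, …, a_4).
Σ a^n = 1/(1 − a) = -1/2498;  first 5 digits = (1, 0, 2, 0, 5)

v_7(a) = 2 ≥ 1, so the series converges in ℤ_7 to 1/(1 − a) = 1/(1 − 2499) = -1/2498. Expand this rational in ℤ_7: compute digits iteratively via d_i = x_i mod 7, x_{i+1} = (x_i − d_i)/7. The first 5 digits are (1, 0, 2, 0, 5).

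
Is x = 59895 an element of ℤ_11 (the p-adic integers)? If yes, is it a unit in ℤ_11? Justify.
x ∈ ℤ_11 but not a unit; v_11(x) = 3 > 0

ℤ_11 = {x ∈ ℚ_11 : v_11(x) ≥ 0} and ℤ_11^× = {x ∈ ℤ_11 : v_11(x) = 0}. Here v_11(59895) = v_11(num) − v_11(den) = 3; compare against these criteria.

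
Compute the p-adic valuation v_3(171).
v_3(171) = 2

v_3(n) is the largest exponent k such that 3^k divides n. Factor out: 171 = 3^2 · 19. (Sign doesn't affect v_p.) So v_3(171) = 2.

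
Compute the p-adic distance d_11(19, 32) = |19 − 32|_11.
d_11(19, 32) = 1

Step 1 — x − y = 19 − 32 = -13. Step 2 — v_11(-13) = 0 (factor: -13 = −(11^0 · 13); the sign does not affect v_p). Step 3 — |x − y|_11 = 11^{0} = 1.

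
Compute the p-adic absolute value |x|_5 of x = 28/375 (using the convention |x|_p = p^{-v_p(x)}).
|28/375|_5 = 125

Step 1 — compute v_5(x) by factoring powers of 5 out of the numerator and denominator: v_5(28/375) = -3. Step 2 — apply |x|_p = p^{-v_p(x)} = 5^{3} = 125.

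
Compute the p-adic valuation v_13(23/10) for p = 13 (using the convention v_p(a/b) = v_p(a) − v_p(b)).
v_13(23/10) = 0

Factor powers of 13 from the numerator and denominator of the reduced fraction: 23 = 13^0 · 23 and 10 = 13^0 · 10. Apply v_p(a/b) = v_p(a) − v_p(b): v_13(23/10) = 0 − 0 = 0.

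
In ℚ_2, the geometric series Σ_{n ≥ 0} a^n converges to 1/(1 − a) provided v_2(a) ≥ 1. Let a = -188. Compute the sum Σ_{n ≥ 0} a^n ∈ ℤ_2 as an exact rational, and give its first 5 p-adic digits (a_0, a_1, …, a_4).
Σ a^n = 1/(1 − a) = 1/189;  first 5 digits = (1, 0, 1, 0, 1)

v_2(a) = 2 ≥ 1, so the series converges in ℤ_2 to 1/(1 − a) = 1/(1 − (-188)) = 1/189. Expand this rational in ℤ_2: compute digits iteratively via d_i = x_i mod 2, x_{i+1} = (x_i − d_i)/2. The first 5 digits are (1, 0, 1, 0, 1).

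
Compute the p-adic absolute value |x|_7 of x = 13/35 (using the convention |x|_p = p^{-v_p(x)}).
|13/35|_7 = 7

Step 1 — compute v_7(x) by factoring powers of 7 out of the numerator and denominator: v_7(13/35) = -1. Step 2 — apply |x|_p = p^{-v_p(x)} = 7^{1} = 7.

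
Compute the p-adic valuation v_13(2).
v_13(2) = 0

v_13(n) is the largest exponent k such that 13^k divides n. Factor out: 2 = 13^0 · 2. (Sign doesn't affect v_p.) So v_13(2) = 0.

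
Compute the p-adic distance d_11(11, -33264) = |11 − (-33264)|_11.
d_11(11, -33264) = 1/1331

Step 1 — x − y = 11 − (-33264) = 33275. Step 2 — v_11(33275) = 3 (factor: 33275 = (11^3 · 25); the sign does not affect v_p). Step 3 — |x − y|_11 = 11^{-3} = 1/1331.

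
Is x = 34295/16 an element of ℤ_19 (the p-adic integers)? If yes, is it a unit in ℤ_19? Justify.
x ∈ ℤ_19 but not a unit; v_19(x) = 3 > 0

ℤ_19 = {x ∈ ℚ_19 : v_19(x) ≥ 0} and ℤ_19^× = {x ∈ ℤ_19 : v_19(x) = 0}. Here v_19(34295/16) = v_19(num) − v_19(den) = 3; compare against these criteria.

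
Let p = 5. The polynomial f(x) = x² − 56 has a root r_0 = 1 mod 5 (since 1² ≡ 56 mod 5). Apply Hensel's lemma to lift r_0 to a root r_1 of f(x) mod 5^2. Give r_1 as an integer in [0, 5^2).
r_1 = 16 (mod 25)

Hensel's recurrence: r_{i+1} = r_i − f(r_i)·(f′(r_i))^{-1} mod 5^{i+2}, with f′(x) = 2x. Iterate:
  r_0 = 1 (mod 5)
  r_1 = 16 (mod 25)
Final: r_1 = 16, and one checks f(r_1) ≡ 0 mod 5^2.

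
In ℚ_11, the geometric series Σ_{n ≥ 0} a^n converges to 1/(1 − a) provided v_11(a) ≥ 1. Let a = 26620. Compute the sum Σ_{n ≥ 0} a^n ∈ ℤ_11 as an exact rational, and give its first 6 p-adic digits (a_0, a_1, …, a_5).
Σ a^n = 1/(1 − a) = -1/26619;  first 6 digits = (1, 0, 0, 9, 1, 0)

v_11(a) = 3 ≥ 1, so the series converges in ℤ_11 to 1/(1 − a) = 1/(1 − 26620) = -1/26619. Expand this rational in ℤ_11: compute digits iteratively via d_i = x_i mod 11, x_{i+1} = (x_i − d_i)/11. The first 6 digits are (1, 0, 0, 9, 1, 0).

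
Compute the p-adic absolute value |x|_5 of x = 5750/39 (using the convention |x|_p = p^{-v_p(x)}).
|5750/39|_5 = 1/125

Step 1 — compute v_5(x) by factoring powers of 5 out of the numerator and denominator: v_5(5750/39) = 3. Step 2 — apply |x|_p = p^{-v_p(x)} = 5^{-3} = 1/125.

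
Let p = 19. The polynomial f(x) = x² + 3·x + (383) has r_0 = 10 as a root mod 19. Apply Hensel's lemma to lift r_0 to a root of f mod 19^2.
r_1 = 333 (mod 361)

Hensel: r_{i+1} = r_i − f(r_i)·(f′(r_i))^{-1} mod 19^{i+2}, f′(x) = 2x + 3. Iterate:
  r_0 = 10 (mod 19)
  r_1 = 333 (mod 361)
Final: r = 333 satisfies f(r) ≡ 0 mod 19^2.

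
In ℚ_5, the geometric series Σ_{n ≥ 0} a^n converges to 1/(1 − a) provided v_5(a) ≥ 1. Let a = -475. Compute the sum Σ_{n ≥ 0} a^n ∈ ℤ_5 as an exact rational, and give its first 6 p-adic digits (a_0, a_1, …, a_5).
Σ a^n = 1/(1 − a) = 1/476;  first 6 digits = (1, 0, 1, 1, 0, 2)

v_5(a) = 2 ≥ 1, so the series converges in ℤ_5 to 1/(1 − a) = 1/(1 − (-475)) = 1/476. Expand this rational in ℤ_5: compute digits iteratively via d_i = x_i mod 5, x_{i+1} = (x_i − d_i)/5. The first 6 digits are (1, 0, 1, 1, 0, 2).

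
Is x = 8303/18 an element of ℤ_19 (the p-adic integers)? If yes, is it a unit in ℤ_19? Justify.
x ∈ ℤ_19 but not a unit; v_19(x) = 2 > 0

ℤ_19 = {x ∈ ℚ_19 : v_19(x) ≥ 0} and ℤ_19^× = {x ∈ ℤ_19 : v_19(x) = 0}. Here v_19(8303/18) = v_19(num) − v_19(den) = 2; compare against these criteria.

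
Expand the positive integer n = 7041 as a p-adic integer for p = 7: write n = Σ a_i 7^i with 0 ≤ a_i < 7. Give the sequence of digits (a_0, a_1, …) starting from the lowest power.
(a_0, a_1, …) = (6, 4, 3, 6, 2)

Repeated division by 7 gives the digits low-to-high: 7041 = 6 + 4·7^1 + 3·7^2 + 6·7^3 + 2·7^4. Digit sequence: (6, 4, 3, 6, 2).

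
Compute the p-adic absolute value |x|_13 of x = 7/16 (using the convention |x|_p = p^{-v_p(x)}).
|7/16|_13 = 1

Step 1 — compute v_13(x) by factoring powers of 13 out of the numerator and denominator: v_13(7/16) = 0. Step 2 — apply |x|_p = p^{-v_p(x)} = 13^{0} = 1.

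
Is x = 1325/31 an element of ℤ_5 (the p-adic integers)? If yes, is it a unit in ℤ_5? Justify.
x ∈ ℤ_5 but not a unit; v_5(x) = 2 > 0

ℤ_5 = {x ∈ ℚ_5 : v_5(x) ≥ 0} and ℤ_5^× = {x ∈ ℤ_5 : v_5(x) = 0}. Here v_5(1325/31) = v_5(num) − v_5(den) = 2; compare against these criteria.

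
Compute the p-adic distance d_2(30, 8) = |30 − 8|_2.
d_2(30, 8) = 1/2

Step 1 — x − y = 30 − 8 = 22. Step 2 — v_2(22) = 1 (factor: 22 = (2^1 · 11); the sign does not affect v_p). Step 3 — |x − y|_2 = 2^{-1} = 1/2.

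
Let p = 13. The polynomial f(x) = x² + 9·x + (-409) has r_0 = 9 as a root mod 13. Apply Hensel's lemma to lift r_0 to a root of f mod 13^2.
r_1 = 87 (mod 169)

Hensel: r_{i+1} = r_i − f(r_i)·(f′(r_i))^{-1} mod 13^{i+2}, f′(x) = 2x + 9. Iterate:
  r_0 = 9 (mod 13)
  r_1 = 87 (mod 169)
Final: r = 87 satisfies f(r) ≡ 0 mod 13^2.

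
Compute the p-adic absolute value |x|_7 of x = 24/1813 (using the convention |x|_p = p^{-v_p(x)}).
|24/1813|_7 = 49

Step 1 — compute v_7(x) by factoring powers of 7 out of the numerator and denominator: v_7(24/1813) = -2. Step 2 — apply |x|_p = p^{-v_p(x)} = 7^{2} = 49.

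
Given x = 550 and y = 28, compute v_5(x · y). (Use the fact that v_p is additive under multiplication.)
v_5(15400) = 2

v_p(x) = 2 (factor: 550 = 5^2 · 22); v_p(y) = 0 (factor: 28 = 5^0 · 28). Additivity: v_p(xy) = v_p(x) + v_p(y) = 2 + 0 = 2. (Direct check: xy = 15400 = 5^2 · (616).)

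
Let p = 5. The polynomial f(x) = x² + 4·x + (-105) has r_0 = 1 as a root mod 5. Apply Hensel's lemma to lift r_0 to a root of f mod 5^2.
r_1 = 1 (mod 25)

Hensel: r_{i+1} = r_i − f(r_i)·(f′(r_i))^{-1} mod 5^{i+2}, f′(x) = 2x + 4. Iterate:
  r_0 = 1 (mod 5)
  r_1 = 1 (mod 25)
Final: r = 1 satisfies f(r) ≡ 0 mod 5^2.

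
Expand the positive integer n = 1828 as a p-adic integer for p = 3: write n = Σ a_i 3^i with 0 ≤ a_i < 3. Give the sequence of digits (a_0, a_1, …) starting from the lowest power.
(a_0, a_1, …) = (1, 0, 2, 1, 1, 1, 2)

Repeated division by 3 gives the digits low-to-high: 1828 = 1 + 2·3^2 + 1·3^3 + 1·3^4 + 1·3^5 + 2·3^6. Digit sequence: (1, 0, 2, 1, 1, 1, 2).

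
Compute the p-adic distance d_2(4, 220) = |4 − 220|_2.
d_2(4, 220) = 1/8

Step 1 — x − y = 4 − 220 = -216. Step 2 — v_2(-216) = 3 (factor: -216 = −(2^3 · 27); the sign does not affect v_p). Step 3 — |x − y|_2 = 2^{-3} = 1/8.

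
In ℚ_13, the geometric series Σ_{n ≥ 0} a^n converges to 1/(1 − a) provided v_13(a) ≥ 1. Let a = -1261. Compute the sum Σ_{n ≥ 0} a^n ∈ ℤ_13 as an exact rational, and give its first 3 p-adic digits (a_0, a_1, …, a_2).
Σ a^n = 1/(1 − a) = 1/1262;  first 3 digits = (1, 7, 2)

v_13(a) = 1 ≥ 1, so the series converges in ℤ_13 to 1/(1 − a) = 1/(1 − (-1261)) = 1/1262. Expand this rational in ℤ_13: compute digits iteratively via d_i = x_i mod 13, x_{i+1} = (x_i − d_i)/13. The first 3 digits are (1, 7, 2).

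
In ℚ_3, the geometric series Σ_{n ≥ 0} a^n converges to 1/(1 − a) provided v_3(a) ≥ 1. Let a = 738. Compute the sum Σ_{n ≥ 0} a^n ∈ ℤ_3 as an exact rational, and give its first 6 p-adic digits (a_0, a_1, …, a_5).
Σ a^n = 1/(1 − a) = -1/737;  first 6 digits = (1, 0, 1, 0, 1, 0)

v_3(a) = 2 ≥ 1, so the series converges in ℤ_3 to 1/(1 − a) = 1/(1 − 738) = -1/737. Expand this rational in ℤ_3: compute digits iteratively via d_i = x_i mod 3, x_{i+1} = (x_i − d_i)/3. The first 6 digits are (1, 0, 1, 0, 1, 0).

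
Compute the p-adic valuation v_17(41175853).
v_17(41175853) = 5

v_17(n) is the largest exponent k such that 17^k divides n. Factor out: 41175853 = 17^5 · 29. (Sign doesn't affect v_p.) So v_17(41175853) = 5.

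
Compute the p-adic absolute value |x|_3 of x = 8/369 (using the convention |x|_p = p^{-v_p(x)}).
|8/369|_3 = 9

Step 1 — compute v_3(x) by factoring powers of 3 out of the numerator and denominator: v_3(8/369) = -2. Step 2 — apply |x|_p = p^{-v_p(x)} = 3^{2} = 9.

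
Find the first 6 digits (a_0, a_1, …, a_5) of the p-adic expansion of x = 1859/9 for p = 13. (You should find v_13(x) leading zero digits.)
(a_0, …, a_5) = (0, 0, 7, 1, 10, 5)

v_13(1859/9) = 2, so a_0 = ... = a_1 = 0. Factor out: x = 13^2 · u with u = 11/9 a unit in ℤ_13. Expand u iteratively via a_{v+i} = u_i mod 13, u_{i+1} = (u_i − a_{v+i})/13:
  u_0 = 11/9;  a_2 = 7;  u_1 = (u_0 − 7)/13 = -4/9
  u_1 = -4/9;  a_3 = 1;  u_2 = (u_1 − 1)/13 = -1/9
  u_2 = -1/9;  a_4 = 10;  u_3 = (u_2 − 10)/13 = -7/9
  u_3 = -7/9;  a_5 = 5;  u_4 = (u_3 − 5)/13 = -4/9
Digits: (0, 0, 7, 1, 10, 5).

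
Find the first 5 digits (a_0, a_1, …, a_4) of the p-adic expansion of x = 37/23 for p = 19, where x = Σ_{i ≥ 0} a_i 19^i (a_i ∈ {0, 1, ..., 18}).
(a_0, …, a_4) = (14, 1, 9, 2, 4)

v_19(37/23) = 0 (numerator and denominator both coprime to 19), so x ∈ ℤ_19^×. Compute digits iteratively via a_i = x_i mod 19, x_{i+1} = (x_i − a_i)/19, with x_0 = x:
  x_0 = 37/23;  a_0 = 14;  x_1 = (x_0 − 14)/19 = -15/23
  x_1 = -15/23;  a_1 = 1;  x_2 = (x_1 − 1)/19 = -2/23
  x_2 = -2/23;  a_2 = 9;  x_3 = (x_2 − 9)/19 = -11/23
  x_3 = -11/23;  a_3 = 2;  x_4 = (x_3 − 2)/19 = -3/23
  x_4 = -3/23;  a_4 = 4;  x_5 = (x_4 − 4)/19 = -5/23
Digits: (14, 1, 9, 2, 4).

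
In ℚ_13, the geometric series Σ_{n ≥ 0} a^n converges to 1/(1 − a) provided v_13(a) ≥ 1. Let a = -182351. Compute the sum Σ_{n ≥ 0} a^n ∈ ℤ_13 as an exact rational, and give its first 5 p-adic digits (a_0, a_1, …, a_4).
Σ a^n = 1/(1 − a) = 1/182352;  first 5 digits = (1, 0, 0, 8, 6)

v_13(a) = 3 ≥ 1, so the series converges in ℤ_13 to 1/(1 − a) = 1/(1 − (-182351)) = 1/182352. Expand this rational in ℤ_13: compute digits iteratively via d_i = x_i mod 13, x_{i+1} = (x_i − d_i)/13. The first 5 digits are (1, 0, 0, 8, 6).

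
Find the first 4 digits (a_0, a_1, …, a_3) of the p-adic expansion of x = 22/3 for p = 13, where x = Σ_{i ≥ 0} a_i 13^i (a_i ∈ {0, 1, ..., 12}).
(a_0, …, a_3) = (3, 9, 8, 8)

v_13(22/3) = 0 (numerator and denominator both coprime to 13), so x ∈ ℤ_13^×. Compute digits iteratively via a_i = x_i mod 13, x_{i+1} = (x_i − a_i)/13, with x_0 = x:
  x_0 = 22/3;  a_0 = 3;  x_1 = (x_0 − 3)/13 = 1/3
  x_1 = 1/3;  a_1 = 9;  x_2 = (x_1 − 9)/13 = -2/3
  x_2 = -2/3;  a_2 = 8;  x_3 = (x_2 − 8)/13 = -2/3
  x_3 = -2/3;  a_3 = 8;  x_4 = (x_3 − 8)/13 = -2/3
Digits: (3, 9, 8, 8).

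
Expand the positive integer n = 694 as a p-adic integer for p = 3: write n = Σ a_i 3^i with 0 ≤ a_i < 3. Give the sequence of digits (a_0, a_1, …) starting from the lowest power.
(a_0, a_1, …) = (1, 0, 2, 1, 2, 2)

Repeated division by 3 gives the digits low-to-high: 694 = 1 + 2·3^2 + 1·3^3 + 2·3^4 + 2·3^5. Digit sequence: (1, 0, 2, 1, 2, 2).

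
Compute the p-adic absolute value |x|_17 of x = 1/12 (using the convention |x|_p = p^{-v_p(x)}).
|1/12|_17 = 1

Step 1 — compute v_17(x) by factoring powers of 17 out of the numerator and denominator: v_17(1/12) = 0. Step 2 — apply |x|_p = p^{-v_p(x)} = 17^{0} = 1.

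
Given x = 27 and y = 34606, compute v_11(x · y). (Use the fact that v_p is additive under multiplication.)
v_11(934362) = 3

v_p(x) = 0 (factor: 27 = 11^0 · 27); v_p(y) = 3 (factor: 34606 = 11^3 · 26). Additivity: v_p(xy) = v_p(x) + v_p(y) = 0 + 3 = 3. (Direct check: xy = 934362 = 11^3 · (702).)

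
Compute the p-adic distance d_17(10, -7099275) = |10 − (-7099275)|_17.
d_17(10, -7099275) = 1/1419857

Step 1 — x − y = 10 − (-7099275) = 7099285. Step 2 — v_17(7099285) = 5 (factor: 7099285 = (17^5 · 5); the sign does not affect v_p). Step 3 — |x − y|_17 = 17^{-5} = 1/1419857.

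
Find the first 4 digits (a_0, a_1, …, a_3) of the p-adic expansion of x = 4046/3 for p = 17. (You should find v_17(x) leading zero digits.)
(a_0, …, a_3) = (0, 0, 16, 5)

v_17(4046/3) = 2, so a_0 = ... = a_1 = 0. Factor out: x = 17^2 · u with u = 14/3 a unit in ℤ_17. Expand u iteratively via a_{v+i} = u_i mod 17, u_{i+1} = (u_i − a_{v+i})/17:
  u_0 = 14/3;  a_2 = 16;  u_1 = (u_0 − 16)/17 = -2/3
  u_1 = -2/3;  a_3 = 5;  u_2 = (u_1 − 5)/17 = -1/3
Digits: (0, 0, 16, 5).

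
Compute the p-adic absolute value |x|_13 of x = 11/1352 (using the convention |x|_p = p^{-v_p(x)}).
|11/1352|_13 = 169

Step 1 — compute v_13(x) by factoring powers of 13 out of the numerator and denominator: v_13(11/1352) = -2. Step 2 — apply |x|_p = p^{-v_p(x)} = 13^{2} = 169.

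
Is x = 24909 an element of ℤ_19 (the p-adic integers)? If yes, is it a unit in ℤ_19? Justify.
x ∈ ℤ_19 but not a unit; v_19(x) = 2 > 0

ℤ_19 = {x ∈ ℚ_19 : v_19(x) ≥ 0} and ℤ_19^× = {x ∈ ℤ_19 : v_19(x) = 0}. Here v_19(24909) = v_19(num) − v_19(den) = 2; compare against these criteria.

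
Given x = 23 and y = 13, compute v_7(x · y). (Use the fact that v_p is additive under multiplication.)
v_7(299) = 0

v_p(x) = 0 (factor: 23 = 7^0 · 23); v_p(y) = 0 (factor: 13 = 7^0 · 13). Additivity: v_p(xy) = v_p(x) + v_p(y) = 0 + 0 = 0. (Direct check: xy = 299 = 7^0 · (299).)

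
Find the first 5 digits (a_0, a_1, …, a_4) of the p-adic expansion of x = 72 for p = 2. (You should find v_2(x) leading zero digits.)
(a_0, …, a_4) = (0, 0, 0, 1, 0)

v_2(72) = 3, so a_0 = ... = a_2 = 0. Factor out: x = 2^3 · u with u = 9 a unit in ℤ_2. Expand u iteratively via a_{v+i} = u_i mod 2, u_{i+1} = (u_i − a_{v+i})/2:
  u_0 = 9;  a_3 = 1;  u_1 = (u_0 − 1)/2 = 4
  u_1 = 4;  a_4 = 0;  u_2 = (u_1 − 0)/2 = 2
Digits: (0, 0, 0, 1, 0).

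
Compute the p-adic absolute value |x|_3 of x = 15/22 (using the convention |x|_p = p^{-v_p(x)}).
|15/22|_3 = 1/3

Step 1 — compute v_3(x) by factoring powers of 3 out of the numerator and denominator: v_3(15/22) = 1. Step 2 — apply |x|_p = p^{-v_p(x)} = 3^{-1} = 1/3.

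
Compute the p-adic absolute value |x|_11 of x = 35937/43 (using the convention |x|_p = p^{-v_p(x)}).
|35937/43|_11 = 1/1331

Step 1 — compute v_11(x) by factoring powers of 11 out of the numerator and denominator: v_11(35937/43) = 3. Step 2 — apply |x|_p = p^{-v_p(x)} = 11^{-3} = 1/1331.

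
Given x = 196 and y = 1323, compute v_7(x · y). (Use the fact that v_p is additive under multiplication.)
v_7(259308) = 4

v_p(x) = 2 (factor: 196 = 7^2 · 4); v_p(y) = 2 (factor: 1323 = 7^2 · 27). Additivity: v_p(xy) = v_p(x) + v_p(y) = 2 + 2 = 4. (Direct check: xy = 259308 = 7^4 · (108).)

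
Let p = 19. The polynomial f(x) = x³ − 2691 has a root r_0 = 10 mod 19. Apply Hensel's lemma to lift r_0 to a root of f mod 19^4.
r_3 = 87581 (mod 130321)

Hensel: r_{i+1} = r_i − f(r_i)/f′(r_i) mod 19^{i+2}, where f′(x) = 3x². Iterate:
  r_0 = 10 (mod 19)
  r_1 = 219 (mod 361)
  r_2 = 5273 (mod 6859)
  r_3 = 87581 (mod 130321)
Final: r = 87581 with f(r) ≡ 0 mod 19^4.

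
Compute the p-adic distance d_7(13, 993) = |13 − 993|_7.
d_7(13, 993) = 1/49

Step 1 — x − y = 13 − 993 = -980. Step 2 — v_7(-980) = 2 (factor: -980 = −(7^2 · 20); the sign does not affect v_p). Step 3 — |x − y|_7 = 7^{-2} = 1/49.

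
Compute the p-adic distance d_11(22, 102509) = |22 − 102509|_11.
d_11(22, 102509) = 1/14641

Step 1 — x − y = 22 − 102509 = -102487. Step 2 — v_11(-102487) = 4 (factor: -102487 = −(11^4 · 7); the sign does not affect v_p). Step 3 — |x − y|_11 = 11^{-4} = 1/14641.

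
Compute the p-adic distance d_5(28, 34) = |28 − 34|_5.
d_5(28, 34) = 1

Step 1 — x − y = 28 − 34 = -6. Step 2 — v_5(-6) = 0 (factor: -6 = −(5^0 · 6); the sign does not affect v_p). Step 3 — |x − y|_5 = 5^{0} = 1.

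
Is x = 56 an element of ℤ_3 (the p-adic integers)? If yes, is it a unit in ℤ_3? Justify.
x ∈ ℤ_3^× (unit); v_3(x) = 0

ℤ_3 = {x ∈ ℚ_3 : v_3(x) ≥ 0} and ℤ_3^× = {x ∈ ℤ_3 : v_3(x) = 0}. Here v_3(56) = v_3(num) − v_3(den) = 0; compare against these criteria.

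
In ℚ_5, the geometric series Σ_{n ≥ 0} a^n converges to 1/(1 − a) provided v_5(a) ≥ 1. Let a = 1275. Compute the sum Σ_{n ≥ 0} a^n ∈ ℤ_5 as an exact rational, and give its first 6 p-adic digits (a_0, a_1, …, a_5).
Σ a^n = 1/(1 − a) = -1/1274;  first 6 digits = (1, 0, 1, 0, 3, 0)

v_5(a) = 2 ≥ 1, so the series converges in ℤ_5 to 1/(1 − a) = 1/(1 − 1275) = -1/1274. Expand this rational in ℤ_5: compute digits iteratively via d_i = x_i mod 5, x_{i+1} = (x_i − d_i)/5. The first 6 digits are (1, 0, 1, 0, 3, 0).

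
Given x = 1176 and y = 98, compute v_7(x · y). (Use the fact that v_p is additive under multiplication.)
v_7(115248) = 4

v_p(x) = 2 (factor: 1176 = 7^2 · 24); v_p(y) = 2 (factor: 98 = 7^2 · 2). Additivity: v_p(xy) = v_p(x) + v_p(y) = 2 + 2 = 4. (Direct check: xy = 115248 = 7^4 · (48).)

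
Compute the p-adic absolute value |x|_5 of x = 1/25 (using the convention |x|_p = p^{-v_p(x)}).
|1/25|_5 = 25

Step 1 — compute v_5(x) by factoring powers of 5 out of the numerator and denominator: v_5(1/25) = -2. Step 2 — apply |x|_p = p^{-v_p(x)} = 5^{2} = 25.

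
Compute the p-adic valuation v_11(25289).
v_11(25289) = 3

v_11(n) is the largest exponent k such that 11^k divides n. Factor out: 25289 = 11^3 · 19. (Sign doesn't affect v_p.) So v_11(25289) = 3.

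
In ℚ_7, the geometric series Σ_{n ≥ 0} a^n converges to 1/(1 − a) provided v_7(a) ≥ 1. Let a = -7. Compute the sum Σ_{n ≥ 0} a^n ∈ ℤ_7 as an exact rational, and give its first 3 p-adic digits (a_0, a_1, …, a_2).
Σ a^n = 1/(1 − a) = 1/8;  first 3 digits = (1, 6, 0)

v_7(a) = 1 ≥ 1, so the series converges in ℤ_7 to 1/(1 − a) = 1/(1 − (-7)) = 1/8. Expand this rational in ℤ_7: compute digits iteratively via d_i = x_i mod 7, x_{i+1} = (x_i − d_i)/7. The first 3 digits are (1, 6, 0).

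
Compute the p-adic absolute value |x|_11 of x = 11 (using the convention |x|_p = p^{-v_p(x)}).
|11|_11 = 1/11

Step 1 — compute v_11(x) by factoring powers of 11 out of the numerator and denominator: v_11(11) = 1. Step 2 — apply |x|_p = p^{-v_p(x)} = 11^{-1} = 1/11.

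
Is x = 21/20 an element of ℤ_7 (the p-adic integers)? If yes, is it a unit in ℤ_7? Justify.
x ∈ ℤ_7 but not a unit; v_7(x) = 1 > 0

ℤ_7 = {x ∈ ℚ_7 : v_7(x) ≥ 0} and ℤ_7^× = {x ∈ ℤ_7 : v_7(x) = 0}. Here v_7(21/20) = v_7(num) − v_7(den) = 1; compare against these criteria.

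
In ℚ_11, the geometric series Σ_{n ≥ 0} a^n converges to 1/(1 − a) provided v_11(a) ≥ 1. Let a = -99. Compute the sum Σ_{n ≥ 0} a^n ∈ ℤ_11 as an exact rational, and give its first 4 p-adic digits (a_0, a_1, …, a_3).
Σ a^n = 1/(1 − a) = 1/100;  first 4 digits = (1, 2, 3, 4)

v_11(a) = 1 ≥ 1, so the series converges in ℤ_11 to 1/(1 − a) = 1/(1 − (-99)) = 1/100. Expand this rational in ℤ_11: compute digits iteratively via d_i = x_i mod 11, x_{i+1} = (x_i − d_i)/11. The first 4 digits are (1, 2, 3, 4).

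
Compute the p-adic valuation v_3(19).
v_3(19) = 0

v_3(n) is the largest exponent k such that 3^k divides n. Factor out: 19 = 3^0 · 19. (Sign doesn't affect v_p.) So v_3(19) = 0.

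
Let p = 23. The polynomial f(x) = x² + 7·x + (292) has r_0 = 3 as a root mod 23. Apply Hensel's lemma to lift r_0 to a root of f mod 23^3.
r_2 = 2257 (mod 12167)

Hensel: r_{i+1} = r_i − f(r_i)·(f′(r_i))^{-1} mod 23^{i+2}, f′(x) = 2x + 7. Iterate:
  r_0 = 3 (mod 23)
  r_1 = 141 (mod 529)
  r_2 = 2257 (mod 12167)
Final: r = 2257 satisfies f(r) ≡ 0 mod 23^3.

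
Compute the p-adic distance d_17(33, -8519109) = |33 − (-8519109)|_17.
d_17(33, -8519109) = 1/1419857

Step 1 — x − y = 33 − (-8519109) = 8519142. Step 2 — v_17(8519142) = 5 (factor: 8519142 = (17^5 · 6); the sign does not affect v_p). Step 3 — |x − y|_17 = 17^{-5} = 1/1419857.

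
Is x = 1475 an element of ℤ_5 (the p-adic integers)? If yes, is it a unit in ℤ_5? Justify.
x ∈ ℤ_5 but not a unit; v_5(x) = 2 > 0

ℤ_5 = {x ∈ ℚ_5 : v_5(x) ≥ 0} and ℤ_5^× = {x ∈ ℤ_5 : v_5(x) = 0}. Here v_5(1475) = v_5(num) − v_5(den) = 2; compare against these criteria.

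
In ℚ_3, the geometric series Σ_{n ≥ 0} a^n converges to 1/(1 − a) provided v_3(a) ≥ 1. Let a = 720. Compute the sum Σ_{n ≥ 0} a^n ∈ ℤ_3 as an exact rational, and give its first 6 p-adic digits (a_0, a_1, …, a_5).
Σ a^n = 1/(1 − a) = -1/719;  first 6 digits = (1, 0, 2, 2, 0, 0)

v_3(a) = 2 ≥ 1, so the series converges in ℤ_3 to 1/(1 − a) = 1/(1 − 720) = -1/719. Expand this rational in ℤ_3: compute digits iteratively via d_i = x_i mod 3, x_{i+1} = (x_i − d_i)/3. The first 6 digits are (1, 0, 2, 2, 0, 0).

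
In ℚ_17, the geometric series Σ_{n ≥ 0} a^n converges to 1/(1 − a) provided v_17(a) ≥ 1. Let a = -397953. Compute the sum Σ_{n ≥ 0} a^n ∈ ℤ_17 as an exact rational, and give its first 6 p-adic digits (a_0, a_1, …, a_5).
Σ a^n = 1/(1 − a) = 1/397954;  first 6 digits = (1, 0, 0, 4, 12, 16)

v_17(a) = 3 ≥ 1, so the series converges in ℤ_17 to 1/(1 − a) = 1/(1 − (-397953)) = 1/397954. Expand this rational in ℤ_17: compute digits iteratively via d_i = x_i mod 17, x_{i+1} = (x_i − d_i)/17. The first 6 digits are (1, 0, 0, 4, 12, 16).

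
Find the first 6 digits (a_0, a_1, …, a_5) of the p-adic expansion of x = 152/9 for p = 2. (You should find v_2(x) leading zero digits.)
(a_0, …, a_5) = (0, 0, 0, 1, 1, 0)

v_2(152/9) = 3, so a_0 = ... = a_2 = 0. Factor out: x = 2^3 · u with u = 19/9 a unit in ℤ_2. Expand u iteratively via a_{v+i} = u_i mod 2, u_{i+1} = (u_i − a_{v+i})/2:
  u_0 = 19/9;  a_3 = 1;  u_1 = (u_0 − 1)/2 = 5/9
  u_1 = 5/9;  a_4 = 1;  u_2 = (u_1 − 1)/2 = -2/9
  u_2 = -2/9;  a_5 = 0;  u_3 = (u_2 − 0)/2 = -1/9
Digits: (0, 0, 0, 1, 1, 0).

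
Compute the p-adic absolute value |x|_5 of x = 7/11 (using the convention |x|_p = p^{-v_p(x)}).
|7/11|_5 = 1

Step 1 — compute v_5(x) by factoring powers of 5 out of the numerator and denominator: v_5(7/11) = 0. Step 2 — apply |x|_p = p^{-v_p(x)} = 5^{0} = 1.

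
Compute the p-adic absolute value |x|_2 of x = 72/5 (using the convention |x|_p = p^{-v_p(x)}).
|72/5|_2 = 1/8

Step 1 — compute v_2(x) by factoring powers of 2 out of the numerator and denominator: v_2(72/5) = 3. Step 2 — apply |x|_p = p^{-v_p(x)} = 2^{-3} = 1/8.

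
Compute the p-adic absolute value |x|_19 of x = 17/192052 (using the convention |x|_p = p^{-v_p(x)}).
|17/192052|_19 = 6859

Step 1 — compute v_19(x) by factoring powers of 19 out of the numerator and denominator: v_19(17/192052) = -3. Step 2 — apply |x|_p = p^{-v_p(x)} = 19^{3} = 6859.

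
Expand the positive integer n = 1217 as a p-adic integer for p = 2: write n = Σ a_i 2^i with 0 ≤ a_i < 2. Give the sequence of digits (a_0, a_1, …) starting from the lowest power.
(a_0, a_1, …) = (1, 0, 0, 0, 0, 0, 1, 1, 0, 0, 1)

Repeated division by 2 gives the digits low-to-high: 1217 = 1 + 1·2^6 + 1·2^7 + 1·2^10. Digit sequence: (1, 0, 0, 0, 0, 0, 1, 1, 0, 0, 1).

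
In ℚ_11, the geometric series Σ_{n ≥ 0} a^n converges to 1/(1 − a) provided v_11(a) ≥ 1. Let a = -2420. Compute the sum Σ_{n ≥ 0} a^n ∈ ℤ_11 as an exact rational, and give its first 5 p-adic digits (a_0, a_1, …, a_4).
Σ a^n = 1/(1 − a) = 1/2421;  first 5 digits = (1, 0, 2, 9, 3)

v_11(a) = 2 ≥ 1, so the series converges in ℤ_11 to 1/(1 − a) = 1/(1 − (-2420)) = 1/2421. Expand this rational in ℤ_11: compute digits iteratively via d_i = x_i mod 11, x_{i+1} = (x_i − d_i)/11. The first 5 digits are (1, 0, 2, 9, 3).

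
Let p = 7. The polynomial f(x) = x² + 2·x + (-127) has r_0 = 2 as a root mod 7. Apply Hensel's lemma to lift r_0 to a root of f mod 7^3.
r_2 = 177 (mod 343)

Hensel: r_{i+1} = r_i − f(r_i)·(f′(r_i))^{-1} mod 7^{i+2}, f′(x) = 2x + 2. Iterate:
  r_0 = 2 (mod 7)
  r_1 = 30 (mod 49)
  r_2 = 177 (mod 343)
Final: r = 177 satisfies f(r) ≡ 0 mod 7^3.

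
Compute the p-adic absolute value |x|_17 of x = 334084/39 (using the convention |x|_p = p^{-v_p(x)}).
|334084/39|_17 = 1/83521

Step 1 — compute v_17(x) by factoring powers of 17 out of the numerator and denominator: v_17(334084/39) = 4. Step 2 — apply |x|_p = p^{-v_p(x)} = 17^{-4} = 1/83521.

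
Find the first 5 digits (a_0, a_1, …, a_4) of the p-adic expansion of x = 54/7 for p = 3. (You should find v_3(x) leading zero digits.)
(a_0, …, a_4) = (0, 0, 0, 2, 2)

v_3(54/7) = 3, so a_0 = ... = a_2 = 0. Factor out: x = 3^3 · u with u = 2/7 a unit in ℤ_3. Expand u iteratively via a_{v+i} = u_i mod 3, u_{i+1} = (u_i − a_{v+i})/3:
  u_0 = 2/7;  a_3 = 2;  u_1 = (u_0 − 2)/3 = -4/7
  u_1 = -4/7;  a_4 = 2;  u_2 = (u_1 − 2)/3 = -6/7
Digits: (0, 0, 0, 2, 2).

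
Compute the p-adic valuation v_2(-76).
v_2(-76) = 2

v_2(n) is the largest exponent k such that 2^k divides n. Factor out: -76 = -2^2 · 19. (Sign doesn't affect v_p.) So v_2(-76) = 2.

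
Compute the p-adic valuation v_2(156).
v_2(156) = 2

v_2(n) is the largest exponent k such that 2^k divides n. Factor out: 156 = 2^2 · 39. (Sign doesn't affect v_p.) So v_2(156) = 2.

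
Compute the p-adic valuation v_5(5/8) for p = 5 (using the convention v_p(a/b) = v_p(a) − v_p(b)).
v_5(5/8) = 1

Factor powers of 5 from the numerator and denominator of the reduced fraction: 5 = 5^1 · 1 and 8 = 5^0 · 8. Apply v_p(a/b) = v_p(a) − v_p(b): v_5(5/8) = 1 − 0 = 1.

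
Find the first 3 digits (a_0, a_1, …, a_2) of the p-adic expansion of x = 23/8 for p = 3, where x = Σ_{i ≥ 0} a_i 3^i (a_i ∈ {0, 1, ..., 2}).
(a_0, …, a_2) = (1, 1, 1)

v_3(23/8) = 0 (numerator and denominator both coprime to 3), so x ∈ ℤ_3^×. Compute digits iteratively via a_i = x_i mod 3, x_{i+1} = (x_i − a_i)/3, with x_0 = x:
  x_0 = 23/8;  a_0 = 1;  x_1 = (x_0 − 1)/3 = 5/8
  x_1 = 5/8;  a_1 = 1;  x_2 = (x_1 − 1)/3 = -1/8
  x_2 = -1/8;  a_2 = 1;  x_3 = (x_2 − 1)/3 = -3/8
Digits: (1, 1, 1).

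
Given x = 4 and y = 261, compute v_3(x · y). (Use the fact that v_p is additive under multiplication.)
v_3(1044) = 2

v_p(x) = 0 (factor: 4 = 3^0 · 4); v_p(y) = 2 (factor: 261 = 3^2 · 29). Additivity: v_p(xy) = v_p(x) + v_p(y) = 0 + 2 = 2. (Direct check: xy = 1044 = 3^2 · (116).)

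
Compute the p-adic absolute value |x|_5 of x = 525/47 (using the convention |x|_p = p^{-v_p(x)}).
|525/47|_5 = 1/25

Step 1 — compute v_5(x) by factoring powers of 5 out of the numerator and denominator: v_5(525/47) = 2. Step 2 — apply |x|_p = p^{-v_p(x)} = 5^{-2} = 1/25.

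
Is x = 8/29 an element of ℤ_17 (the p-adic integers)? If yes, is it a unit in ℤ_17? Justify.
x ∈ ℤ_17^× (unit); v_17(x) = 0

ℤ_17 = {x ∈ ℚ_17 : v_17(x) ≥ 0} and ℤ_17^× = {x ∈ ℤ_17 : v_17(x) = 0}. Here v_17(8/29) = v_17(num) − v_17(den) = 0; compare against these criteria.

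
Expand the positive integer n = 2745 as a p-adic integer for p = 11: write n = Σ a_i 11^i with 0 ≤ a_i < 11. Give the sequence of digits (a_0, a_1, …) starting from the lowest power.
(a_0, a_1, …) = (6, 7, 0, 2)

Repeated division by 11 gives the digits low-to-high: 2745 = 6 + 7·11^1 + 2·11^3. Digit sequence: (6, 7, 0, 2).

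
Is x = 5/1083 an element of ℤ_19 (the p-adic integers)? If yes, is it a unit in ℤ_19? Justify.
x ∉ ℤ_19 (v_19(x) = -2 < 0)

ℤ_19 = {x ∈ ℚ_19 : v_19(x) ≥ 0} and ℤ_19^× = {x ∈ ℤ_19 : v_19(x) = 0}. Here v_19(5/1083) = v_19(num) − v_19(den) = -2; compare against these criteria.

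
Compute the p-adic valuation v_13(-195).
v_13(-195) = 1

v_13(n) is the largest exponent k such that 13^k divides n. Factor out: -195 = -13^1 · 15. (Sign doesn't affect v_p.) So v_13(-195) = 1.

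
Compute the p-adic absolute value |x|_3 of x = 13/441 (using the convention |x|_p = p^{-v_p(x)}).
|13/441|_3 = 9

Step 1 — compute v_3(x) by factoring powers of 3 out of the numerator and denominator: v_3(13/441) = -2. Step 2 — apply |x|_p = p^{-v_p(x)} = 3^{2} = 9.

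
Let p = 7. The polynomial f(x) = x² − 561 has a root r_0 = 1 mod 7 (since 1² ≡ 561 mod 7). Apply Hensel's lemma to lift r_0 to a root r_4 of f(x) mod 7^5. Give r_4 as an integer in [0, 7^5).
r_4 = 5328 (mod 16807)

Hensel's recurrence: r_{i+1} = r_i − f(r_i)·(f′(r_i))^{-1} mod 7^{i+2}, with f′(x) = 2x. Iterate:
  r_0 = 1 (mod 7)
  r_1 = 36 (mod 49)
  r_2 = 183 (mod 343)
  r_3 = 526 (mod 2401)
  r_4 = 5328 (mod 16807)
Final: r_4 = 5328, and one checks f(r_4) ≡ 0 mod 7^5.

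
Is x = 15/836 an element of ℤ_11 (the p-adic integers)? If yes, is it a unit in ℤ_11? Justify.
x ∉ ℤ_11 (v_11(x) = -1 < 0)

ℤ_11 = {x ∈ ℚ_11 : v_11(x) ≥ 0} and ℤ_11^× = {x ∈ ℤ_11 : v_11(x) = 0}. Here v_11(15/836) = v_11(num) − v_11(den) = -1; compare against these criteria.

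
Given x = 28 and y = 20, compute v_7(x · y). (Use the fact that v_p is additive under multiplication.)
v_7(560) = 1

v_p(x) = 1 (factor: 28 = 7^1 · 4); v_p(y) = 0 (factor: 20 = 7^0 · 20). Additivity: v_p(xy) = v_p(x) + v_p(y) = 1 + 0 = 1. (Direct check: xy = 560 = 7^1 · (80).)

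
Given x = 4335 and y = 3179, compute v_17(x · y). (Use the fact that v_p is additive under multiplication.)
v_17(13780965) = 4

v_p(x) = 2 (factor: 4335 = 17^2 · 15); v_p(y) = 2 (factor: 3179 = 17^2 · 11). Additivity: v_p(xy) = v_p(x) + v_p(y) = 2 + 2 = 4. (Direct check: xy = 13780965 = 17^4 · (165).)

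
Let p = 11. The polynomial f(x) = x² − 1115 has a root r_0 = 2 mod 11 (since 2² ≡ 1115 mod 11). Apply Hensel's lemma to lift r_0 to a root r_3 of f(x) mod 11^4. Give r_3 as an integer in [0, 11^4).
r_3 = 13499 (mod 14641)

Hensel's recurrence: r_{i+1} = r_i − f(r_i)·(f′(r_i))^{-1} mod 11^{i+2}, with f′(x) = 2x. Iterate:
  r_0 = 2 (mod 11)
  r_1 = 68 (mod 121)
  r_2 = 189 (mod 1331)
  r_3 = 13499 (mod 14641)
Final: r_3 = 13499, and one checks f(r_3) ≡ 0 mod 11^4.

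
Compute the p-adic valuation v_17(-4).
v_17(-4) = 0

v_17(n) is the largest exponent k such that 17^k divides n. Factor out: -4 = -17^0 · 4. (Sign doesn't affect v_p.) So v_17(-4) = 0.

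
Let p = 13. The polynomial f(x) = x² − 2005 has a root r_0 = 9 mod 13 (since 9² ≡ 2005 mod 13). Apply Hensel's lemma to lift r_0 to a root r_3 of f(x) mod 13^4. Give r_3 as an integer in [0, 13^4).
r_3 = 25372 (mod 28561)

Hensel's recurrence: r_{i+1} = r_i − f(r_i)·(f′(r_i))^{-1} mod 13^{i+2}, with f′(x) = 2x. Iterate:
  r_0 = 9 (mod 13)
  r_1 = 22 (mod 169)
  r_2 = 1205 (mod 2197)
  r_3 = 25372 (mod 28561)
Final: r_3 = 25372, and one checks f(r_3) ≡ 0 mod 13^4.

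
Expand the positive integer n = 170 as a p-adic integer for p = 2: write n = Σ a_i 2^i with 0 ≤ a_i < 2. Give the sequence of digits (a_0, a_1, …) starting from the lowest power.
(a_0, a_1, …) = (0, 1, 0, 1, 0, 1, 0, 1)

Repeated division by 2 gives the digits low-to-high: 170 = 1·2^1 + 1·2^3 + 1·2^5 + 1·2^7. Digit sequence: (0, 1, 0, 1, 0, 1, 0, 1).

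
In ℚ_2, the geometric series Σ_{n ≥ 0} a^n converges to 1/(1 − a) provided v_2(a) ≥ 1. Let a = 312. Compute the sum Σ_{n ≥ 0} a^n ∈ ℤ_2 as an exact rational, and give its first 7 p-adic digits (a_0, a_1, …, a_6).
Σ a^n = 1/(1 − a) = -1/311;  first 7 digits = (1, 0, 0, 1, 1, 1, 1)

v_2(a) = 3 ≥ 1, so the series converges in ℤ_2 to 1/(1 − a) = 1/(1 − 312) = -1/311. Expand this rational in ℤ_2: compute digits iteratively via d_i = x_i mod 2, x_{i+1} = (x_i − d_i)/2. The first 7 digits are (1, 0, 0, 1, 1, 1, 1).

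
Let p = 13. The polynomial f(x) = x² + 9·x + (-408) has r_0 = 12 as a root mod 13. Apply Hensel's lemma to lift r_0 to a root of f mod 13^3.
r_2 = 662 (mod 2197)

Hensel: r_{i+1} = r_i − f(r_i)·(f′(r_i))^{-1} mod 13^{i+2}, f′(x) = 2x + 9. Iterate:
  r_0 = 12 (mod 13)
  r_1 = 155 (mod 169)
  r_2 = 662 (mod 2197)
Final: r = 662 satisfies f(r) ≡ 0 mod 13^3.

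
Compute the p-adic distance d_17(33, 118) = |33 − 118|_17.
d_17(33, 118) = 1/17

Step 1 — x − y = 33 − 118 = -85. Step 2 — v_17(-85) = 1 (factor: -85 = −(17^1 · 5); the sign does not affect v_p). Step 3 — |x − y|_17 = 17^{-1} = 1/17.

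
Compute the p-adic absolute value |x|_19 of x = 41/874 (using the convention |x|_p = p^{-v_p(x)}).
|41/874|_19 = 19

Step 1 — compute v_19(x) by factoring powers of 19 out of the numerator and denominator: v_19(41/874) = -1. Step 2 — apply |x|_p = p^{-v_p(x)} = 19^{1} = 19.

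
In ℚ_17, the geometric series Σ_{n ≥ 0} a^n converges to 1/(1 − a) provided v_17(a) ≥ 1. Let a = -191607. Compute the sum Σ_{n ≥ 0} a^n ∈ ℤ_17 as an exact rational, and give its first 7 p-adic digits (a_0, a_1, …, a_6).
Σ a^n = 1/(1 − a) = 1/191608;  first 7 digits = (1, 0, 0, 12, 14, 16, 7)

v_17(a) = 3 ≥ 1, so the series converges in ℤ_17 to 1/(1 − a) = 1/(1 − (-191607)) = 1/191608. Expand this rational in ℤ_17: compute digits iteratively via d_i = x_i mod 17, x_{i+1} = (x_i − d_i)/17. The first 7 digits are (1, 0, 0, 12, 14, 16, 7).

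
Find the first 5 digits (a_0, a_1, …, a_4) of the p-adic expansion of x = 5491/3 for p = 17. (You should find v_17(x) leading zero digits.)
(a_0, …, a_4) = (0, 0, 12, 11, 5)

v_17(5491/3) = 2, so a_0 = ... = a_1 = 0. Factor out: x = 17^2 · u with u = 19/3 a unit in ℤ_17. Expand u iteratively via a_{v+i} = u_i mod 17, u_{i+1} = (u_i − a_{v+i})/17:
  u_0 = 19/3;  a_2 = 12;  u_1 = (u_0 − 12)/17 = -1/3
  u_1 = -1/3;  a_3 = 11;  u_2 = (u_1 − 11)/17 = -2/3
  u_2 = -2/3;  a_4 = 5;  u_3 = (u_2 − 5)/17 = -1/3
Digits: (0, 0, 12, 11, 5).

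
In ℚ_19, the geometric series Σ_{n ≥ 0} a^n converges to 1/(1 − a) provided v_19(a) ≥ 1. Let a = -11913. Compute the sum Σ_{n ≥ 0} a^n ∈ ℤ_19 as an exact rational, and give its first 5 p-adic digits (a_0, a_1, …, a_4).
Σ a^n = 1/(1 − a) = 1/11914;  first 5 digits = (1, 0, 5, 17, 5)

v_19(a) = 2 ≥ 1, so the series converges in ℤ_19 to 1/(1 − a) = 1/(1 − (-11913)) = 1/11914. Expand this rational in ℤ_19: compute digits iteratively via d_i = x_i mod 19, x_{i+1} = (x_i − d_i)/19. The first 5 digits are (1, 0, 5, 17, 5).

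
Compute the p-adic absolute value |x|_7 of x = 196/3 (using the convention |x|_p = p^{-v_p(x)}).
|196/3|_7 = 1/49

Step 1 — compute v_7(x) by factoring powers of 7 out of the numerator and denominator: v_7(196/3) = 2. Step 2 — apply |x|_p = p^{-v_p(x)} = 7^{-2} = 1/49.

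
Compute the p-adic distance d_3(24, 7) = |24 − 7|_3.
d_3(24, 7) = 1

Step 1 — x − y = 24 − 7 = 17. Step 2 — v_3(17) = 0 (factor: 17 = (3^0 · 17); the sign does not affect v_p). Step 3 — |x − y|_3 = 3^{0} = 1.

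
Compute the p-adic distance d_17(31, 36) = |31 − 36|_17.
d_17(31, 36) = 1

Step 1 — x − y = 31 − 36 = -5. Step 2 — v_17(-5) = 0 (factor: -5 = −(17^0 · 5); the sign does not affect v_p). Step 3 — |x − y|_17 = 17^{0} = 1.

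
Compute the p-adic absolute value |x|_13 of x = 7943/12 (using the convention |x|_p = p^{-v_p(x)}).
|7943/12|_13 = 1/169

Step 1 — compute v_13(x) by factoring powers of 13 out of the numerator and denominator: v_13(7943/12) = 2. Step 2 — apply |x|_p = p^{-v_p(x)} = 13^{-2} = 1/169.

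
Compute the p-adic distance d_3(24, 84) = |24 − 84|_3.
d_3(24, 84) = 1/3

Step 1 — x − y = 24 − 84 = -60. Step 2 — v_3(-60) = 1 (factor: -60 = −(3^1 · 20); the sign does not affect v_p). Step 3 — |x − y|_3 = 3^{-1} = 1/3.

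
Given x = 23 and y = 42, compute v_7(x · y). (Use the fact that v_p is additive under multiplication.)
v_7(966) = 1

v_p(x) = 0 (factor: 23 = 7^0 · 23); v_p(y) = 1 (factor: 42 = 7^1 · 6). Additivity: v_p(xy) = v_p(x) + v_p(y) = 0 + 1 = 1. (Direct check: xy = 966 = 7^1 · (138).)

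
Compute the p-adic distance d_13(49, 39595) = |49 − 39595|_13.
d_13(49, 39595) = 1/2197

Step 1 — x − y = 49 − 39595 = -39546. Step 2 — v_13(-39546) = 3 (factor: -39546 = −(13^3 · 18); the sign does not affect v_p). Step 3 — |x − y|_13 = 13^{-3} = 1/2197.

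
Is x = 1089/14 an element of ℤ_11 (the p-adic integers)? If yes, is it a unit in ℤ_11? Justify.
x ∈ ℤ_11 but not a unit; v_11(x) = 2 > 0

ℤ_11 = {x ∈ ℚ_11 : v_11(x) ≥ 0} and ℤ_11^× = {x ∈ ℤ_11 : v_11(x) = 0}. Here v_11(1089/14) = v_11(num) − v_11(den) = 2; compare against these criteria.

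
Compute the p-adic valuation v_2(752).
v_2(752) = 4

v_2(n) is the largest exponent k such that 2^k divides n. Factor out: 752 = 2^4 · 47. (Sign doesn't affect v_p.) So v_2(752) = 4.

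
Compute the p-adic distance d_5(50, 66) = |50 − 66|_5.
d_5(50, 66) = 1

Step 1 — x − y = 50 − 66 = -16. Step 2 — v_5(-16) = 0 (factor: -16 = −(5^0 · 16); the sign does not affect v_p). Step 3 — |x − y|_5 = 5^{0} = 1.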